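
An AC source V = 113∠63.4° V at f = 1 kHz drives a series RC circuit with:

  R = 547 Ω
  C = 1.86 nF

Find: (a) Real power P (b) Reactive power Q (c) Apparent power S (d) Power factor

Step 1 — Angular frequency: ω = 2π·f = 2π·1000 = 6283 rad/s.
Step 2 — Component impedances:
  R: Z = R = 547 Ω
  C: Z = 1/(jωC) = -j/(ω·C) = 0 - j8.557e+04 Ω
Step 3 — Series combination: Z_total = R + C = 547 - j8.557e+04 Ω = 8.557e+04∠-89.6° Ω.
Step 4 — Source phasor: V = 113∠63.4° V = 50.6 + j101 V.
Step 5 — Current: I = V / Z = -0.001177 + j0.0005988 A = 0.001321∠153.0° A.
Step 6 — Complex power: S = V·I* = 0.0009539 - j0.1492 VA.
Step 7 — Real power: P = Re(S) = 0.0009539 W.
Step 8 — Reactive power: Q = Im(S) = -0.1492 VAR.
Step 9 — Apparent power: |S| = 0.1492 VA.
Step 10 — Power factor: PF = P/|S| = 0.006393 (leading).

(a) P = 0.0009539 W  (b) Q = -0.1492 VAR  (c) S = 0.1492 VA  (d) PF = 0.006393 (leading)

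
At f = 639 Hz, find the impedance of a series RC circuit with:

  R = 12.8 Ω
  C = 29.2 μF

Step 1 — Angular frequency: ω = 2π·f = 2π·639 = 4015 rad/s.
Step 2 — Component impedances:
  R: Z = R = 12.8 Ω
  C: Z = 1/(jωC) = -j/(ω·C) = 0 - j8.53 Ω
Step 3 — Series combination: Z_total = R + C = 12.8 - j8.53 Ω = 15.38∠-33.7° Ω.

Z = 12.8 - j8.53 Ω = 15.38∠-33.7° Ω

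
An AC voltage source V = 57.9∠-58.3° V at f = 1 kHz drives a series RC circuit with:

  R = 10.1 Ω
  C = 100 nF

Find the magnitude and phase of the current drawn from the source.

Step 1 — Angular frequency: ω = 2π·f = 2π·1000 = 6283 rad/s.
Step 2 — Component impedances:
  R: Z = R = 10.1 Ω
  C: Z = 1/(jωC) = -j/(ω·C) = 0 - j1592 Ω
Step 3 — Series combination: Z_total = R + C = 10.1 - j1592 Ω = 1592∠-89.6° Ω.
Step 4 — Source phasor: V = 57.9∠-58.3° V = 30.42 - j49.26 V.
Step 5 — Ohm's law: I = V / Z_total = (30.42 - j49.26) / (10.1 - j1592) = 0.03107 + j0.01892 A.
Step 6 — Convert to polar: |I| = 0.03638 A, ∠I = 31.3°.

I = 0.03638∠31.3° A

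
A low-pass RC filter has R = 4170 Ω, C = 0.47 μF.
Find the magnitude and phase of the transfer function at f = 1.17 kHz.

Step 1 — Angular frequency: ω = 2π·1170 = 7351 rad/s.
Step 2 — Transfer function: H(jω) = 1/(1 + jωRC).
Step 3 — Denominator: 1 + jωRC = 1 + j·7351·4170·4.7e-07 = 1 + j14.41.
Step 4 — H = 0.004794 - j0.06907.
Step 5 — Magnitude: |H| = 0.06924 (-23.2 dB); phase: φ = -86.0°.

|H| = 0.06924 (-23.2 dB), φ = -86.0°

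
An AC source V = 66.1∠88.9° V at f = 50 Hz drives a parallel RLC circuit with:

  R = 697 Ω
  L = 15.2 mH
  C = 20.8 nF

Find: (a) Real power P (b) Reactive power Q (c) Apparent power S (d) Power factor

Step 1 — Angular frequency: ω = 2π·f = 2π·50 = 314.2 rad/s.
Step 2 — Component impedances:
  R: Z = R = 697 Ω
  L: Z = jωL = j·314.2·0.0152 = 0 + j4.775 Ω
  C: Z = 1/(jωC) = -j/(ω·C) = 0 - j1.53e+05 Ω
Step 3 — Parallel combination: 1/Z_total = 1/R + 1/L + 1/C; Z_total = 0.03272 + j4.775 Ω = 4.775∠89.6° Ω.
Step 4 — Source phasor: V = 66.1∠88.9° V = 1.269 + j66.09 V.
Step 5 — Current: I = V / Z = 13.84 - j0.1709 A = 13.84∠-0.7° A.
Step 6 — Complex power: S = V·I* = 6.269 + j914.9 VA.
Step 7 — Real power: P = Re(S) = 6.269 W.
Step 8 — Reactive power: Q = Im(S) = 914.9 VAR.
Step 9 — Apparent power: |S| = 915 VA.
Step 10 — Power factor: PF = P/|S| = 0.006851 (lagging).

(a) P = 6.269 W  (b) Q = 914.9 VAR  (c) S = 915 VA  (d) PF = 0.006851 (lagging)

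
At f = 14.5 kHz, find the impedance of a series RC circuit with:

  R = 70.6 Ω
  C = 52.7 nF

Step 1 — Angular frequency: ω = 2π·f = 2π·1.45e+04 = 9.111e+04 rad/s.
Step 2 — Component impedances:
  R: Z = R = 70.6 Ω
  C: Z = 1/(jωC) = -j/(ω·C) = 0 - j208.3 Ω
Step 3 — Series combination: Z_total = R + C = 70.6 - j208.3 Ω = 219.9∠-71.3° Ω.

Z = 70.6 - j208.3 Ω = 219.9∠-71.3° Ω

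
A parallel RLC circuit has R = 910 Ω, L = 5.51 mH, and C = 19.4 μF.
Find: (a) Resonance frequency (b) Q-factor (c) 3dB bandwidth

Step 1 — Resonance: ω₀ = 1/√(LC) = 1/√(0.00551·1.94e-05) = 3059 rad/s.
Step 2 — f₀ = ω₀/(2π) = 486.8 Hz.
Step 3 — Parallel Q: Q = R/(ω₀L) = 910/(3059·0.00551) = 54.
Step 4 — Bandwidth: Δω = ω₀/Q = 56.64 rad/s; BW = Δω/(2π) = 9.015 Hz.

(a) f₀ = 486.8 Hz  (b) Q = 54  (c) BW = 9.015 Hz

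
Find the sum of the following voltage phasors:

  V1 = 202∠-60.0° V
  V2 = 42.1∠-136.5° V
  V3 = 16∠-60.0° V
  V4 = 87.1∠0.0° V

Step 1 — Convert each phasor to rectangular form:
  V1 = 202·(cos(-60.0°) + j·sin(-60.0°)) = 101 - j174.9 V
  V2 = 42.1·(cos(-136.5°) + j·sin(-136.5°)) = -30.54 - j28.98 V
  V3 = 16·(cos(-60.0°) + j·sin(-60.0°)) = 8 - j13.86 V
  V4 = 87.1·(cos(0.0°) + j·sin(0.0°)) = 87.1 V
Step 2 — Sum components: V_total = 165.6 - j217.8 V.
Step 3 — Convert to polar: |V_total| = 273.6 V, ∠V_total = -52.8°.

V_total = 273.6∠-52.8° V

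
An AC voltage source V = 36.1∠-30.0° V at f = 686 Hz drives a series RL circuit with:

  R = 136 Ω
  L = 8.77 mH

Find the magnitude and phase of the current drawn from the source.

Step 1 — Angular frequency: ω = 2π·f = 2π·686 = 4310 rad/s.
Step 2 — Component impedances:
  R: Z = R = 136 Ω
  L: Z = jωL = j·4310·0.00877 = 0 + j37.8 Ω
Step 3 — Series combination: Z_total = R + L = 136 + j37.8 Ω = 141.2∠15.5° Ω.
Step 4 — Source phasor: V = 36.1∠-30.0° V = 31.26 - j18.05 V.
Step 5 — Ohm's law: I = V / Z_total = (31.26 - j18.05) / (136 + j37.8) = 0.1791 - j0.1825 A.
Step 6 — Convert to polar: |I| = 0.2557 A, ∠I = -45.5°.

I = 0.2557∠-45.5° A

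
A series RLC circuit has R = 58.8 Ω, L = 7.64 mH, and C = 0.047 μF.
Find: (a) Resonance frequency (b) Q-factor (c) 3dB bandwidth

Step 1 — Resonance: ω₀ = 1/√(LC) = 1/√(0.00764·4.7e-08) = 5.277e+04 rad/s.
Step 2 — f₀ = ω₀/(2π) = 8399 Hz.
Step 3 — Series Q: Q = ω₀L/R = 5.277e+04·0.00764/58.8 = 6.857.
Step 4 — Bandwidth: Δω = ω₀/Q = 7696 rad/s; BW = Δω/(2π) = 1225 Hz.

(a) f₀ = 8399 Hz  (b) Q = 6.857  (c) BW = 1225 Hz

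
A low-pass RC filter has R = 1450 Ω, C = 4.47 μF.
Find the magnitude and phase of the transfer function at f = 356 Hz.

Step 1 — Angular frequency: ω = 2π·356 = 2237 rad/s.
Step 2 — Transfer function: H(jω) = 1/(1 + jωRC).
Step 3 — Denominator: 1 + jωRC = 1 + j·2237·1450·4.47e-06 = 1 + j14.5.
Step 4 — H = 0.004735 - j0.06865.
Step 5 — Magnitude: |H| = 0.06881 (-23.2 dB); phase: φ = -86.1°.

|H| = 0.06881 (-23.2 dB), φ = -86.1°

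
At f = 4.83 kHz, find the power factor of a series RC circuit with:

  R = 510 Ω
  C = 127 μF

Step 1 — Angular frequency: ω = 2π·f = 2π·4830 = 3.035e+04 rad/s.
Step 2 — Component impedances:
  R: Z = R = 510 Ω
  C: Z = 1/(jωC) = -j/(ω·C) = 0 - j0.2595 Ω
Step 3 — Series combination: Z_total = R + C = 510 - j0.2595 Ω = 510∠-0.0° Ω.
Step 4 — Power factor: PF = cos(φ) = Re(Z)/|Z| = 510/510 = 1.
Step 5 — Type: Im(Z) = -0.2595 ⇒ leading (phase φ = -0.0°).

PF = 1 (leading, φ = -0.0°)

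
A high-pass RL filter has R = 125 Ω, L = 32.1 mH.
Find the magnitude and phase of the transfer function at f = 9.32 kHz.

Step 1 — Angular frequency: ω = 2π·9320 = 5.856e+04 rad/s.
Step 2 — Transfer function: H(jω) = jωL/(R + jωL).
Step 3 — Numerator jωL = j·1880; denominator R + jωL = 125 + j1880.
Step 4 — H = 0.9956 + j0.06621.
Step 5 — Magnitude: |H| = 0.9978 (-0.0 dB); phase: φ = 3.8°.

|H| = 0.9978 (-0.0 dB), φ = 3.8°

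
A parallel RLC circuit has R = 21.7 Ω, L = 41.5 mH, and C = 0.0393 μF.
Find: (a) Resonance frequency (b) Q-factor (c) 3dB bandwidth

Step 1 — Resonance: ω₀ = 1/√(LC) = 1/√(0.0415·3.93e-08) = 2.476e+04 rad/s.
Step 2 — f₀ = ω₀/(2π) = 3941 Hz.
Step 3 — Parallel Q: Q = R/(ω₀L) = 21.7/(2.476e+04·0.0415) = 0.02112.
Step 4 — Bandwidth: Δω = ω₀/Q = 1.173e+06 rad/s; BW = Δω/(2π) = 1.866e+05 Hz.

(a) f₀ = 3941 Hz  (b) Q = 0.02112  (c) BW = 1.866e+05 Hz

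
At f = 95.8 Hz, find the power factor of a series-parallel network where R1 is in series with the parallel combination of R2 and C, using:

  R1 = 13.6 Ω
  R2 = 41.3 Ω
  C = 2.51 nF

Step 1 — Angular frequency: ω = 2π·f = 2π·95.8 = 601.9 rad/s.
Step 2 — Component impedances:
  R1: Z = R = 13.6 Ω
  R2: Z = R = 41.3 Ω
  C: Z = 1/(jωC) = -j/(ω·C) = 0 - j6.619e+05 Ω
Step 3 — Parallel branch: R2 || C = 1/(1/R2 + 1/C) = 41.3 - j0.002577 Ω.
Step 4 — Series with R1: Z_total = R1 + (R2 || C) = 54.9 - j0.002577 Ω = 54.9∠-0.0° Ω.
Step 5 — Power factor: PF = cos(φ) = Re(Z)/|Z| = 54.9/54.9 = 1.
Step 6 — Type: Im(Z) = -0.002577 ⇒ leading (phase φ = -0.0°).

PF = 1 (leading, φ = -0.0°)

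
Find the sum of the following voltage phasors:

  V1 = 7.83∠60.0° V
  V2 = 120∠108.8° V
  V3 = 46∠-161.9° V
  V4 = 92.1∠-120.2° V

Step 1 — Convert each phasor to rectangular form:
  V1 = 7.83·(cos(60.0°) + j·sin(60.0°)) = 3.915 + j6.781 V
  V2 = 120·(cos(108.8°) + j·sin(108.8°)) = -38.67 + j113.6 V
  V3 = 46·(cos(-161.9°) + j·sin(-161.9°)) = -43.72 - j14.29 V
  V4 = 92.1·(cos(-120.2°) + j·sin(-120.2°)) = -46.33 - j79.6 V
Step 2 — Sum components: V_total = -124.8 + j26.49 V.
Step 3 — Convert to polar: |V_total| = 127.6 V, ∠V_total = 168.0°.

V_total = 127.6∠168.0° V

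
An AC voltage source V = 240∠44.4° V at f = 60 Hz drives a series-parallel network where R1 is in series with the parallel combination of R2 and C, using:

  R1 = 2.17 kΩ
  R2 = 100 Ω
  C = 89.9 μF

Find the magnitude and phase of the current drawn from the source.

Step 1 — Angular frequency: ω = 2π·f = 2π·60 = 377 rad/s.
Step 2 — Component impedances:
  R1: Z = R = 2170 Ω
  R2: Z = R = 100 Ω
  C: Z = 1/(jωC) = -j/(ω·C) = 0 - j29.51 Ω
Step 3 — Parallel branch: R2 || C = 1/(1/R2 + 1/C) = 8.009 - j27.14 Ω.
Step 4 — Series with R1: Z_total = R1 + (R2 || C) = 2178 - j27.14 Ω = 2178∠-0.7° Ω.
Step 5 — Source phasor: V = 240∠44.4° V = 171.5 + j167.9 V.
Step 6 — Ohm's law: I = V / Z_total = (171.5 + j167.9) / (2178 - j27.14) = 0.07776 + j0.07807 A.
Step 7 — Convert to polar: |I| = 0.1102 A, ∠I = 45.1°.

I = 0.1102∠45.1° A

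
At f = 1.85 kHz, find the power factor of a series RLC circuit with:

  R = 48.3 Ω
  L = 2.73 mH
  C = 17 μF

Step 1 — Angular frequency: ω = 2π·f = 2π·1850 = 1.162e+04 rad/s.
Step 2 — Component impedances:
  R: Z = R = 48.3 Ω
  L: Z = jωL = j·1.162e+04·0.00273 = 0 + j31.73 Ω
  C: Z = 1/(jωC) = -j/(ω·C) = 0 - j5.061 Ω
Step 3 — Series combination: Z_total = R + L + C = 48.3 + j26.67 Ω = 55.18∠28.9° Ω.
Step 4 — Power factor: PF = cos(φ) = Re(Z)/|Z| = 48.3/55.175 = 0.8754.
Step 5 — Type: Im(Z) = 26.67 ⇒ lagging (phase φ = 28.9°).

PF = 0.8754 (lagging, φ = 28.9°)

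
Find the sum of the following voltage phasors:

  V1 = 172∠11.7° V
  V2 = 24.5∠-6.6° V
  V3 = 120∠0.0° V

Step 1 — Convert each phasor to rectangular form:
  V1 = 172·(cos(11.7°) + j·sin(11.7°)) = 168.4 + j34.88 V
  V2 = 24.5·(cos(-6.6°) + j·sin(-6.6°)) = 24.34 - j2.816 V
  V3 = 120·(cos(0.0°) + j·sin(0.0°)) = 120 V
Step 2 — Sum components: V_total = 312.8 + j32.06 V.
Step 3 — Convert to polar: |V_total| = 314.4 V, ∠V_total = 5.9°.

V_total = 314.4∠5.9° V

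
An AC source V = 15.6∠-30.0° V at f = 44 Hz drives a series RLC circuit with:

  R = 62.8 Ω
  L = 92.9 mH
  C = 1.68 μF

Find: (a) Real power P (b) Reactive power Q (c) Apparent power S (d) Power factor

Step 1 — Angular frequency: ω = 2π·f = 2π·44 = 276.5 rad/s.
Step 2 — Component impedances:
  R: Z = R = 62.8 Ω
  L: Z = jωL = j·276.5·0.0929 = 0 + j25.68 Ω
  C: Z = 1/(jωC) = -j/(ω·C) = 0 - j2153 Ω
Step 3 — Series combination: Z_total = R + L + C = 62.8 - j2127 Ω = 2128∠-88.3° Ω.
Step 4 — Source phasor: V = 15.6∠-30.0° V = 13.51 - j7.8 V.
Step 5 — Current: I = V / Z = 0.003851 + j0.006237 A = 0.00733∠58.3° A.
Step 6 — Complex power: S = V·I* = 0.003374 - j0.1143 VA.
Step 7 — Real power: P = Re(S) = 0.003374 W.
Step 8 — Reactive power: Q = Im(S) = -0.1143 VAR.
Step 9 — Apparent power: |S| = 0.1143 VA.
Step 10 — Power factor: PF = P/|S| = 0.02951 (leading).

(a) P = 0.003374 W  (b) Q = -0.1143 VAR  (c) S = 0.1143 VA  (d) PF = 0.02951 (leading)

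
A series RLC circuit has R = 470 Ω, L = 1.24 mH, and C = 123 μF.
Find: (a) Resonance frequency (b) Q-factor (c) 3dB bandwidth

Step 1 — Resonance condition Im(Z)=0 gives ω₀ = 1/√(LC).
Step 2 — ω₀ = 1/√(0.00124·0.000123) = 2561 rad/s.
Step 3 — f₀ = ω₀/(2π) = 407.5 Hz.
Step 4 — Series Q: Q = ω₀L/R = 2561·0.00124/470 = 0.006756.
Step 5 — 3dB bandwidth: Δω = ω₀/Q = 3.79e+05 rad/s; BW = Δω/(2π) = 6.032e+04 Hz.

(a) f₀ = 407.5 Hz  (b) Q = 0.006756  (c) BW = 6.032e+04 Hz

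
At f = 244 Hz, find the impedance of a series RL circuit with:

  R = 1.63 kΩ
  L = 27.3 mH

Step 1 — Angular frequency: ω = 2π·f = 2π·244 = 1533 rad/s.
Step 2 — Component impedances:
  R: Z = R = 1630 Ω
  L: Z = jωL = j·1533·0.0273 = 0 + j41.85 Ω
Step 3 — Series combination: Z_total = R + L = 1630 + j41.85 Ω = 1631∠1.5° Ω.

Z = 1630 + j41.85 Ω = 1631∠1.5° Ω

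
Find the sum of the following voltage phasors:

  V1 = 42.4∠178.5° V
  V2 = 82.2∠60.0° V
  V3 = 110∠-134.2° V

Step 1 — Convert each phasor to rectangular form:
  V1 = 42.4·(cos(178.5°) + j·sin(178.5°)) = -42.39 + j1.11 V
  V2 = 82.2·(cos(60.0°) + j·sin(60.0°)) = 41.1 + j71.19 V
  V3 = 110·(cos(-134.2°) + j·sin(-134.2°)) = -76.69 - j78.86 V
Step 2 — Sum components: V_total = -77.97 - j6.563 V.
Step 3 — Convert to polar: |V_total| = 78.25 V, ∠V_total = -175.2°.

V_total = 78.25∠-175.2° V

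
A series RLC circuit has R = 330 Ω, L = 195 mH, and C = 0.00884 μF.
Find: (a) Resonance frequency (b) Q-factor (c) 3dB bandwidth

Step 1 — Resonance condition Im(Z)=0 gives ω₀ = 1/√(LC).
Step 2 — ω₀ = 1/√(0.195·8.84e-09) = 2.409e+04 rad/s.
Step 3 — f₀ = ω₀/(2π) = 3833 Hz.
Step 4 — Series Q: Q = ω₀L/R = 2.409e+04·0.195/330 = 14.23.
Step 5 — 3dB bandwidth: Δω = ω₀/Q = 1692 rad/s; BW = Δω/(2π) = 269.3 Hz.

(a) f₀ = 3833 Hz  (b) Q = 14.23  (c) BW = 269.3 Hz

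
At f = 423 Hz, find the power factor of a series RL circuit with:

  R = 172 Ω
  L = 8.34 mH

Step 1 — Angular frequency: ω = 2π·f = 2π·423 = 2658 rad/s.
Step 2 — Component impedances:
  R: Z = R = 172 Ω
  L: Z = jωL = j·2658·0.00834 = 0 + j22.17 Ω
Step 3 — Series combination: Z_total = R + L = 172 + j22.17 Ω = 173.4∠7.3° Ω.
Step 4 — Power factor: PF = cos(φ) = Re(Z)/|Z| = 172/173.42 = 0.9918.
Step 5 — Type: Im(Z) = 22.17 ⇒ lagging (phase φ = 7.3°).

PF = 0.9918 (lagging, φ = 7.3°)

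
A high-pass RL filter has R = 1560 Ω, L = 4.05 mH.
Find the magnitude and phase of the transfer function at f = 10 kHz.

Step 1 — Angular frequency: ω = 2π·1e+04 = 6.283e+04 rad/s.
Step 2 — Transfer function: H(jω) = jωL/(R + jωL).
Step 3 — Numerator jωL = j·254.5; denominator R + jωL = 1560 + j254.5.
Step 4 — H = 0.02592 + j0.1589.
Step 5 — Magnitude: |H| = 0.161 (-15.9 dB); phase: φ = 80.7°.

|H| = 0.161 (-15.9 dB), φ = 80.7°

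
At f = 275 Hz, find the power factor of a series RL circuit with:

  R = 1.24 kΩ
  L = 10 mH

Step 1 — Angular frequency: ω = 2π·f = 2π·275 = 1728 rad/s.
Step 2 — Component impedances:
  R: Z = R = 1240 Ω
  L: Z = jωL = j·1728·0.01 = 0 + j17.28 Ω
Step 3 — Series combination: Z_total = R + L = 1240 + j17.28 Ω = 1240∠0.8° Ω.
Step 4 — Power factor: PF = cos(φ) = Re(Z)/|Z| = 1240/1240.1 = 0.9999.
Step 5 — Type: Im(Z) = 17.28 ⇒ lagging (phase φ = 0.8°).

PF = 0.9999 (lagging, φ = 0.8°)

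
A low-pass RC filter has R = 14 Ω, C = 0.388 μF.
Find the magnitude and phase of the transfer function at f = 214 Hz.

Step 1 — Angular frequency: ω = 2π·214 = 1345 rad/s.
Step 2 — Transfer function: H(jω) = 1/(1 + jωRC).
Step 3 — Denominator: 1 + jωRC = 1 + j·1345·14·3.88e-07 = 1 + j0.007304.
Step 4 — H = 0.9999 - j0.007303.
Step 5 — Magnitude: |H| = 1 (-0.0 dB); phase: φ = -0.4°.

|H| = 1 (-0.0 dB), φ = -0.4°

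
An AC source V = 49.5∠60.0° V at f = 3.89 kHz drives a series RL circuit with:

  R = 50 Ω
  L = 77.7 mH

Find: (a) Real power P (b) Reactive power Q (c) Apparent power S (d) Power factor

Step 1 — Angular frequency: ω = 2π·f = 2π·3890 = 2.444e+04 rad/s.
Step 2 — Component impedances:
  R: Z = R = 50 Ω
  L: Z = jωL = j·2.444e+04·0.0777 = 0 + j1899 Ω
Step 3 — Series combination: Z_total = R + L = 50 + j1899 Ω = 1900∠88.5° Ω.
Step 4 — Source phasor: V = 49.5∠60.0° V = 24.75 + j42.87 V.
Step 5 — Current: I = V / Z = 0.0229 - j0.01243 A = 0.02606∠-28.5° A.
Step 6 — Complex power: S = V·I* = 0.03395 + j1.289 VA.
Step 7 — Real power: P = Re(S) = 0.03395 W.
Step 8 — Reactive power: Q = Im(S) = 1.289 VAR.
Step 9 — Apparent power: |S| = 1.29 VA.
Step 10 — Power factor: PF = P/|S| = 0.02632 (lagging).

(a) P = 0.03395 W  (b) Q = 1.289 VAR  (c) S = 1.29 VA  (d) PF = 0.02632 (lagging)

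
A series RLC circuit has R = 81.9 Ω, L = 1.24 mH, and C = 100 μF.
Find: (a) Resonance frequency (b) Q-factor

Step 1 — Resonance condition Im(Z)=0 gives ω₀ = 1/√(LC).
Step 2 — ω₀ = 1/√(0.00124·0.0001) = 2840 rad/s.
Step 3 — f₀ = ω₀/(2π) = 452 Hz.
Step 4 — Series Q: Q = ω₀L/R = 2840·0.00124/81.9 = 0.043.

(a) f₀ = 452 Hz  (b) Q = 0.043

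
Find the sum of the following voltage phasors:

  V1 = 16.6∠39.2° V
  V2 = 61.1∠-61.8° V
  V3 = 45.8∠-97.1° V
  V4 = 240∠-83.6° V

Step 1 — Convert each phasor to rectangular form:
  V1 = 16.6·(cos(39.2°) + j·sin(39.2°)) = 12.86 + j10.49 V
  V2 = 61.1·(cos(-61.8°) + j·sin(-61.8°)) = 28.87 - j53.85 V
  V3 = 45.8·(cos(-97.1°) + j·sin(-97.1°)) = -5.661 - j45.45 V
  V4 = 240·(cos(-83.6°) + j·sin(-83.6°)) = 26.75 - j238.5 V
Step 2 — Sum components: V_total = 62.83 - j327.3 V.
Step 3 — Convert to polar: |V_total| = 333.3 V, ∠V_total = -79.1°.

V_total = 333.3∠-79.1° V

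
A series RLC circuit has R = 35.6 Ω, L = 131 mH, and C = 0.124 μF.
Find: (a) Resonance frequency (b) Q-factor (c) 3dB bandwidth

Step 1 — Resonance: ω₀ = 1/√(LC) = 1/√(0.131·1.24e-07) = 7846 rad/s.
Step 2 — f₀ = ω₀/(2π) = 1249 Hz.
Step 3 — Series Q: Q = ω₀L/R = 7846·0.131/35.6 = 28.87.
Step 4 — Bandwidth: Δω = ω₀/Q = 271.8 rad/s; BW = Δω/(2π) = 43.25 Hz.

(a) f₀ = 1249 Hz  (b) Q = 28.87  (c) BW = 43.25 Hz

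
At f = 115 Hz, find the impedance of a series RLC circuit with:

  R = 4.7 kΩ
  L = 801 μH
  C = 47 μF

Step 1 — Angular frequency: ω = 2π·f = 2π·115 = 722.6 rad/s.
Step 2 — Component impedances:
  R: Z = R = 4700 Ω
  L: Z = jωL = j·722.6·0.000801 = 0 + j0.5788 Ω
  C: Z = 1/(jωC) = -j/(ω·C) = 0 - j29.45 Ω
Step 3 — Series combination: Z_total = R + L + C = 4700 - j28.87 Ω = 4700∠-0.4° Ω.

Z = 4700 - j28.87 Ω = 4700∠-0.4° Ω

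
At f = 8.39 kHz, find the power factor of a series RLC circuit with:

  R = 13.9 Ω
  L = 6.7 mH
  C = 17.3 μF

Step 1 — Angular frequency: ω = 2π·f = 2π·8390 = 5.272e+04 rad/s.
Step 2 — Component impedances:
  R: Z = R = 13.9 Ω
  L: Z = jωL = j·5.272e+04·0.0067 = 0 + j353.2 Ω
  C: Z = 1/(jωC) = -j/(ω·C) = 0 - j1.097 Ω
Step 3 — Series combination: Z_total = R + L + C = 13.9 + j352.1 Ω = 352.4∠87.7° Ω.
Step 4 — Power factor: PF = cos(φ) = Re(Z)/|Z| = 13.9/352.37 = 0.03945.
Step 5 — Type: Im(Z) = 352.1 ⇒ lagging (phase φ = 87.7°).

PF = 0.03945 (lagging, φ = 87.7°)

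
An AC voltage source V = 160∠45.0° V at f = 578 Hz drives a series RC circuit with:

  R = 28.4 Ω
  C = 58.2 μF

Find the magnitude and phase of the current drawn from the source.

Step 1 — Angular frequency: ω = 2π·f = 2π·578 = 3632 rad/s.
Step 2 — Component impedances:
  R: Z = R = 28.4 Ω
  C: Z = 1/(jωC) = -j/(ω·C) = 0 - j4.731 Ω
Step 3 — Series combination: Z_total = R + C = 28.4 - j4.731 Ω = 28.79∠-9.5° Ω.
Step 4 — Source phasor: V = 160∠45.0° V = 113.1 + j113.1 V.
Step 5 — Ohm's law: I = V / Z_total = (113.1 + j113.1) / (28.4 - j4.731) = 3.23 + j4.522 A.
Step 6 — Convert to polar: |I| = 5.557 A, ∠I = 54.5°.

I = 5.557∠54.5° A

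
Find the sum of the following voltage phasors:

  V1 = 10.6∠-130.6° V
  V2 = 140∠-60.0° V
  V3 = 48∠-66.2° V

Step 1 — Convert each phasor to rectangular form:
  V1 = 10.6·(cos(-130.6°) + j·sin(-130.6°)) = -6.898 - j8.048 V
  V2 = 140·(cos(-60.0°) + j·sin(-60.0°)) = 70 - j121.2 V
  V3 = 48·(cos(-66.2°) + j·sin(-66.2°)) = 19.37 - j43.92 V
Step 2 — Sum components: V_total = 82.47 - j173.2 V.
Step 3 — Convert to polar: |V_total| = 191.8 V, ∠V_total = -64.5°.

V_total = 191.8∠-64.5° V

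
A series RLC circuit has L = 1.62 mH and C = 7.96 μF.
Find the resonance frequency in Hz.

Step 1 — Resonance condition Im(Z)=0 gives ω₀ = 1/√(LC).
Step 2 — ω₀ = 1/√(0.00162·7.96e-06) = 8806 rad/s.
Step 3 — f₀ = ω₀/(2π) = 1402 Hz.

f₀ = 1402 Hz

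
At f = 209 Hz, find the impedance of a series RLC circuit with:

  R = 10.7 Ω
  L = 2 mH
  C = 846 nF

Step 1 — Angular frequency: ω = 2π·f = 2π·209 = 1313 rad/s.
Step 2 — Component impedances:
  R: Z = R = 10.7 Ω
  L: Z = jωL = j·1313·0.002 = 0 + j2.626 Ω
  C: Z = 1/(jωC) = -j/(ω·C) = 0 - j900.1 Ω
Step 3 — Series combination: Z_total = R + L + C = 10.7 - j897.5 Ω = 897.6∠-89.3° Ω.

Z = 10.7 - j897.5 Ω = 897.6∠-89.3° Ω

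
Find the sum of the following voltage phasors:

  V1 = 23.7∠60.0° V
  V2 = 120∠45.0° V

Step 1 — Convert each phasor to rectangular form:
  V1 = 23.7·(cos(60.0°) + j·sin(60.0°)) = 11.85 + j20.52 V
  V2 = 120·(cos(45.0°) + j·sin(45.0°)) = 84.85 + j84.85 V
Step 2 — Sum components: V_total = 96.7 + j105.4 V.
Step 3 — Convert to polar: |V_total| = 143 V, ∠V_total = 47.5°.

V_total = 143∠47.5° V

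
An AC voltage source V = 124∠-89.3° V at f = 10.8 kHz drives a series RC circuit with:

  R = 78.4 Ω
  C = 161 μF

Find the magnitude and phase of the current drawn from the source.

Step 1 — Angular frequency: ω = 2π·f = 2π·1.08e+04 = 6.786e+04 rad/s.
Step 2 — Component impedances:
  R: Z = R = 78.4 Ω
  C: Z = 1/(jωC) = -j/(ω·C) = 0 - j0.09153 Ω
Step 3 — Series combination: Z_total = R + C = 78.4 - j0.09153 Ω = 78.4∠-0.1° Ω.
Step 4 — Source phasor: V = 124∠-89.3° V = 1.515 - j124 V.
Step 5 — Ohm's law: I = V / Z_total = (1.515 - j124) / (78.4 - j0.09153) = 0.02117 - j1.581 A.
Step 6 — Convert to polar: |I| = 1.582 A, ∠I = -89.2°.

I = 1.582∠-89.2° A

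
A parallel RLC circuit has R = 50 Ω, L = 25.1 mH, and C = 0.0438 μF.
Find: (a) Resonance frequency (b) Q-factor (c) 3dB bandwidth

Step 1 — Resonance: ω₀ = 1/√(LC) = 1/√(0.0251·4.38e-08) = 3.016e+04 rad/s.
Step 2 — f₀ = ω₀/(2π) = 4800 Hz.
Step 3 — Parallel Q: Q = R/(ω₀L) = 50/(3.016e+04·0.0251) = 0.06605.
Step 4 — Bandwidth: Δω = ω₀/Q = 4.566e+05 rad/s; BW = Δω/(2π) = 7.267e+04 Hz.

(a) f₀ = 4800 Hz  (b) Q = 0.06605  (c) BW = 7.267e+04 Hz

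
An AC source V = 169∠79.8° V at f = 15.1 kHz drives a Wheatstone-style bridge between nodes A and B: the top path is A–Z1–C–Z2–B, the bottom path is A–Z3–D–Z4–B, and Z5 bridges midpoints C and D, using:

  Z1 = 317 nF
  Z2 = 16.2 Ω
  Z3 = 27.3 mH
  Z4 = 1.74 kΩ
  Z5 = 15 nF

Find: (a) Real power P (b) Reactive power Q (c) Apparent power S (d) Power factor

Step 1 — Angular frequency: ω = 2π·f = 2π·1.51e+04 = 9.488e+04 rad/s.
Step 2 — Component impedances:
  Z1: Z = 1/(jωC) = -j/(ω·C) = 0 - j33.25 Ω
  Z2: Z = R = 16.2 Ω
  Z3: Z = jωL = j·9.488e+04·0.0273 = 0 + j2590 Ω
  Z4: Z = R = 1740 Ω
  Z5: Z = 1/(jωC) = -j/(ω·C) = 0 - j702.7 Ω
Step 3 — Bridge requires nodal analysis (the Z5 bridge couples midpoints C and D, so the two paths cannot be reduced to a simple series/parallel combination). Setting node B to ground and injecting 1 A at node A, the 3-node admittance system at A, C, D solves to V_A = Z_AB = 16.25 - j34.05 Ω = 37.73∠-64.5° Ω.
Step 4 — Source phasor: V = 169∠79.8° V = 29.93 + j166.3 V.
Step 5 — Current: I = V / Z = -3.637 + j2.615 A = 4.479∠144.3° A.
Step 6 — Complex power: S = V·I* = 326.1 - j683.2 VA.
Step 7 — Real power: P = Re(S) = 326.1 W.
Step 8 — Reactive power: Q = Im(S) = -683.2 VAR.
Step 9 — Apparent power: |S| = 757 VA.
Step 10 — Power factor: PF = P/|S| = 0.4308 (leading).

(a) P = 326.1 W  (b) Q = -683.2 VAR  (c) S = 757 VA  (d) PF = 0.4308 (leading)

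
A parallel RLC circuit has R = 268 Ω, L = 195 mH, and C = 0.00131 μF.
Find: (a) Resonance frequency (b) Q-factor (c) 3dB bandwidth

Step 1 — Resonance: ω₀ = 1/√(LC) = 1/√(0.195·1.31e-09) = 6.257e+04 rad/s.
Step 2 — f₀ = ω₀/(2π) = 9958 Hz.
Step 3 — Parallel Q: Q = R/(ω₀L) = 268/(6.257e+04·0.195) = 0.02197.
Step 4 — Bandwidth: Δω = ω₀/Q = 2.848e+06 rad/s; BW = Δω/(2π) = 4.533e+05 Hz.

(a) f₀ = 9958 Hz  (b) Q = 0.02197  (c) BW = 4.533e+05 Hz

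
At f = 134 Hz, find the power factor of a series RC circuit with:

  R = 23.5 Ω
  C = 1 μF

Step 1 — Angular frequency: ω = 2π·f = 2π·134 = 841.9 rad/s.
Step 2 — Component impedances:
  R: Z = R = 23.5 Ω
  C: Z = 1/(jωC) = -j/(ω·C) = 0 - j1188 Ω
Step 3 — Series combination: Z_total = R + C = 23.5 - j1188 Ω = 1188∠-88.9° Ω.
Step 4 — Power factor: PF = cos(φ) = Re(Z)/|Z| = 23.5/1188 = 0.01978.
Step 5 — Type: Im(Z) = -1188 ⇒ leading (phase φ = -88.9°).

PF = 0.01978 (leading, φ = -88.9°)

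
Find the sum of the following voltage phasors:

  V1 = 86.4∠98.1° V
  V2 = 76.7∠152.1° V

Step 1 — Convert each phasor to rectangular form:
  V1 = 86.4·(cos(98.1°) + j·sin(98.1°)) = -12.17 + j85.54 V
  V2 = 76.7·(cos(152.1°) + j·sin(152.1°)) = -67.78 + j35.89 V
Step 2 — Sum components: V_total = -79.96 + j121.4 V.
Step 3 — Convert to polar: |V_total| = 145.4 V, ∠V_total = 123.4°.

V_total = 145.4∠123.4° V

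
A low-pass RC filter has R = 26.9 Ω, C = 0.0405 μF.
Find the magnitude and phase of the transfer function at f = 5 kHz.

Step 1 — Angular frequency: ω = 2π·5000 = 3.142e+04 rad/s.
Step 2 — Transfer function: H(jω) = 1/(1 + jωRC).
Step 3 — Denominator: 1 + jωRC = 1 + j·3.142e+04·26.9·4.05e-08 = 1 + j0.03423.
Step 4 — H = 0.9988 - j0.03419.
Step 5 — Magnitude: |H| = 0.9994 (-0.0 dB); phase: φ = -2.0°.

|H| = 0.9994 (-0.0 dB), φ = -2.0°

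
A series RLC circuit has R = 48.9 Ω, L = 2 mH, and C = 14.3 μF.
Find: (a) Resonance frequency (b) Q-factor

Step 1 — Resonance condition Im(Z)=0 gives ω₀ = 1/√(LC).
Step 2 — ω₀ = 1/√(0.002·1.43e-05) = 5913 rad/s.
Step 3 — f₀ = ω₀/(2π) = 941.1 Hz.
Step 4 — Series Q: Q = ω₀L/R = 5913·0.002/48.9 = 0.2418.

(a) f₀ = 941.1 Hz  (b) Q = 0.2418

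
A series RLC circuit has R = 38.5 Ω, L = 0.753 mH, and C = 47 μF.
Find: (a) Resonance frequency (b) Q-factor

Step 1 — Resonance condition Im(Z)=0 gives ω₀ = 1/√(LC).
Step 2 — ω₀ = 1/√(0.000753·4.7e-05) = 5316 rad/s.
Step 3 — f₀ = ω₀/(2π) = 846 Hz.
Step 4 — Series Q: Q = ω₀L/R = 5316·0.000753/38.5 = 0.104.

(a) f₀ = 846 Hz  (b) Q = 0.104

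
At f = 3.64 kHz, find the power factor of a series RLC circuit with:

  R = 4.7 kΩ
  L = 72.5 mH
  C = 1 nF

Step 1 — Angular frequency: ω = 2π·f = 2π·3640 = 2.287e+04 rad/s.
Step 2 — Component impedances:
  R: Z = R = 4700 Ω
  L: Z = jωL = j·2.287e+04·0.0725 = 0 + j1658 Ω
  C: Z = 1/(jωC) = -j/(ω·C) = 0 - j4.372e+04 Ω
Step 3 — Series combination: Z_total = R + L + C = 4700 - j4.207e+04 Ω = 4.233e+04∠-83.6° Ω.
Step 4 — Power factor: PF = cos(φ) = Re(Z)/|Z| = 4700/4.233e+04 = 0.111.
Step 5 — Type: Im(Z) = -4.207e+04 ⇒ leading (phase φ = -83.6°).

PF = 0.111 (leading, φ = -83.6°)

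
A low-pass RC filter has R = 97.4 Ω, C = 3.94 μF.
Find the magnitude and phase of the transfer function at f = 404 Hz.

Step 1 — Angular frequency: ω = 2π·404 = 2538 rad/s.
Step 2 — Transfer function: H(jω) = 1/(1 + jωRC).
Step 3 — Denominator: 1 + jωRC = 1 + j·2538·97.4·3.94e-06 = 1 + j0.9741.
Step 4 — H = 0.5131 - j0.4998.
Step 5 — Magnitude: |H| = 0.7163 (-2.9 dB); phase: φ = -44.2°.

|H| = 0.7163 (-2.9 dB), φ = -44.2°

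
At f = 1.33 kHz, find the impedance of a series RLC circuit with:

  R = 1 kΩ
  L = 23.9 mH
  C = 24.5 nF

Step 1 — Angular frequency: ω = 2π·f = 2π·1330 = 8357 rad/s.
Step 2 — Component impedances:
  R: Z = R = 1000 Ω
  L: Z = jωL = j·8357·0.0239 = 0 + j199.7 Ω
  C: Z = 1/(jωC) = -j/(ω·C) = 0 - j4884 Ω
Step 3 — Series combination: Z_total = R + L + C = 1000 - j4685 Ω = 4790∠-78.0° Ω.

Z = 1000 - j4685 Ω = 4790∠-78.0° Ω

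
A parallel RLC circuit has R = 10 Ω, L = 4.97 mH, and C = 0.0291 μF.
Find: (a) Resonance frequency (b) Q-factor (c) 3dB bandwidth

Step 1 — Resonance: ω₀ = 1/√(LC) = 1/√(0.00497·2.91e-08) = 8.315e+04 rad/s.
Step 2 — f₀ = ω₀/(2π) = 1.323e+04 Hz.
Step 3 — Parallel Q: Q = R/(ω₀L) = 10/(8.315e+04·0.00497) = 0.0242.
Step 4 — Bandwidth: Δω = ω₀/Q = 3.436e+06 rad/s; BW = Δω/(2π) = 5.469e+05 Hz.

(a) f₀ = 1.323e+04 Hz  (b) Q = 0.0242  (c) BW = 5.469e+05 Hz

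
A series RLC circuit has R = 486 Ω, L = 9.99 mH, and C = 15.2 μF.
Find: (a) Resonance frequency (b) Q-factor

Step 1 — Resonance condition Im(Z)=0 gives ω₀ = 1/√(LC).
Step 2 — ω₀ = 1/√(0.00999·1.52e-05) = 2566 rad/s.
Step 3 — f₀ = ω₀/(2π) = 408.4 Hz.
Step 4 — Series Q: Q = ω₀L/R = 2566·0.00999/486 = 0.05275.

(a) f₀ = 408.4 Hz  (b) Q = 0.05275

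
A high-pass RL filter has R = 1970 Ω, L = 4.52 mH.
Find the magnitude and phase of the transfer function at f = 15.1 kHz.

Step 1 — Angular frequency: ω = 2π·1.51e+04 = 9.488e+04 rad/s.
Step 2 — Transfer function: H(jω) = jωL/(R + jωL).
Step 3 — Numerator jωL = j·428.8; denominator R + jωL = 1970 + j428.8.
Step 4 — H = 0.04524 + j0.2078.
Step 5 — Magnitude: |H| = 0.2127 (-13.4 dB); phase: φ = 77.7°.

|H| = 0.2127 (-13.4 dB), φ = 77.7°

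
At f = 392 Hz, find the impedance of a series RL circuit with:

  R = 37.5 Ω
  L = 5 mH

Step 1 — Angular frequency: ω = 2π·f = 2π·392 = 2463 rad/s.
Step 2 — Component impedances:
  R: Z = R = 37.5 Ω
  L: Z = jωL = j·2463·0.005 = 0 + j12.32 Ω
Step 3 — Series combination: Z_total = R + L = 37.5 + j12.32 Ω = 39.47∠18.2° Ω.

Z = 37.5 + j12.32 Ω = 39.47∠18.2° Ω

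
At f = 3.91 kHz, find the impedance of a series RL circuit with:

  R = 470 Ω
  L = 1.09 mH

Step 1 — Angular frequency: ω = 2π·f = 2π·3910 = 2.457e+04 rad/s.
Step 2 — Component impedances:
  R: Z = R = 470 Ω
  L: Z = jωL = j·2.457e+04·0.00109 = 0 + j26.78 Ω
Step 3 — Series combination: Z_total = R + L = 470 + j26.78 Ω = 470.8∠3.3° Ω.

Z = 470 + j26.78 Ω = 470.8∠3.3° Ω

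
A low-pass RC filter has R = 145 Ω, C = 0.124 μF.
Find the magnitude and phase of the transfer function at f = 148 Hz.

Step 1 — Angular frequency: ω = 2π·148 = 929.9 rad/s.
Step 2 — Transfer function: H(jω) = 1/(1 + jωRC).
Step 3 — Denominator: 1 + jωRC = 1 + j·929.9·145·1.24e-07 = 1 + j0.01672.
Step 4 — H = 0.9997 - j0.01672.
Step 5 — Magnitude: |H| = 0.9999 (-0.0 dB); phase: φ = -1.0°.

|H| = 0.9999 (-0.0 dB), φ = -1.0°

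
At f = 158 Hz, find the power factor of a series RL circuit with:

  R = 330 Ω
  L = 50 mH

Step 1 — Angular frequency: ω = 2π·f = 2π·158 = 992.7 rad/s.
Step 2 — Component impedances:
  R: Z = R = 330 Ω
  L: Z = jωL = j·992.7·0.05 = 0 + j49.64 Ω
Step 3 — Series combination: Z_total = R + L = 330 + j49.64 Ω = 333.7∠8.6° Ω.
Step 4 — Power factor: PF = cos(φ) = Re(Z)/|Z| = 330/333.7 = 0.9889.
Step 5 — Type: Im(Z) = 49.64 ⇒ lagging (phase φ = 8.6°).

PF = 0.9889 (lagging, φ = 8.6°)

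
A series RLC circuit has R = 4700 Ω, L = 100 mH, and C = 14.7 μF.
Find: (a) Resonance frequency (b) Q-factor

Step 1 — Resonance condition Im(Z)=0 gives ω₀ = 1/√(LC).
Step 2 — ω₀ = 1/√(0.1·1.47e-05) = 824.8 rad/s.
Step 3 — f₀ = ω₀/(2π) = 131.3 Hz.
Step 4 — Series Q: Q = ω₀L/R = 824.8·0.1/4700 = 0.01755.

(a) f₀ = 131.3 Hz  (b) Q = 0.01755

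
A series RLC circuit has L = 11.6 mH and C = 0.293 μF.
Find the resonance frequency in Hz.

Step 1 — Resonance condition Im(Z)=0 gives ω₀ = 1/√(LC).
Step 2 — ω₀ = 1/√(0.0116·2.93e-07) = 1.715e+04 rad/s.
Step 3 — f₀ = ω₀/(2π) = 2730 Hz.

f₀ = 2730 Hz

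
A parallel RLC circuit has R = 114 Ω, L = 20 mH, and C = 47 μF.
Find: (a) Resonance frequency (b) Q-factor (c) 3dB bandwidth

Step 1 — Resonance: ω₀ = 1/√(LC) = 1/√(0.02·4.7e-05) = 1031 rad/s.
Step 2 — f₀ = ω₀/(2π) = 164.2 Hz.
Step 3 — Parallel Q: Q = R/(ω₀L) = 114/(1031·0.02) = 5.526.
Step 4 — Bandwidth: Δω = ω₀/Q = 186.6 rad/s; BW = Δω/(2π) = 29.7 Hz.

(a) f₀ = 164.2 Hz  (b) Q = 5.526  (c) BW = 29.7 Hz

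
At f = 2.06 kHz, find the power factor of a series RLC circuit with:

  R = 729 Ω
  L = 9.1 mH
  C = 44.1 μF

Step 1 — Angular frequency: ω = 2π·f = 2π·2060 = 1.294e+04 rad/s.
Step 2 — Component impedances:
  R: Z = R = 729 Ω
  L: Z = jωL = j·1.294e+04·0.0091 = 0 + j117.8 Ω
  C: Z = 1/(jωC) = -j/(ω·C) = 0 - j1.752 Ω
Step 3 — Series combination: Z_total = R + L + C = 729 + j116 Ω = 738.2∠9.0° Ω.
Step 4 — Power factor: PF = cos(φ) = Re(Z)/|Z| = 729/738.18 = 0.9876.
Step 5 — Type: Im(Z) = 116 ⇒ lagging (phase φ = 9.0°).

PF = 0.9876 (lagging, φ = 9.0°)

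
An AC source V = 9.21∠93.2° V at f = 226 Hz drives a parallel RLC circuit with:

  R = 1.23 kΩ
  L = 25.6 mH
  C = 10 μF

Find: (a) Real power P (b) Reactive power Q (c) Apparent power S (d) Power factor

Step 1 — Angular frequency: ω = 2π·f = 2π·226 = 1420 rad/s.
Step 2 — Component impedances:
  R: Z = R = 1230 Ω
  L: Z = jωL = j·1420·0.0256 = 0 + j36.35 Ω
  C: Z = 1/(jωC) = -j/(ω·C) = 0 - j70.42 Ω
Step 3 — Parallel combination: 1/Z_total = 1/R + 1/L + 1/C; Z_total = 4.573 + j74.86 Ω = 75∠86.5° Ω.
Step 4 — Source phasor: V = 9.21∠93.2° V = -0.5141 + j9.196 V.
Step 5 — Current: I = V / Z = 0.122 + j0.01432 A = 0.1228∠6.7° A.
Step 6 — Complex power: S = V·I* = 0.06896 + j1.129 VA.
Step 7 — Real power: P = Re(S) = 0.06896 W.
Step 8 — Reactive power: Q = Im(S) = 1.129 VAR.
Step 9 — Apparent power: |S| = 1.131 VA.
Step 10 — Power factor: PF = P/|S| = 0.06097 (lagging).

(a) P = 0.06896 W  (b) Q = 1.129 VAR  (c) S = 1.131 VA  (d) PF = 0.06097 (lagging)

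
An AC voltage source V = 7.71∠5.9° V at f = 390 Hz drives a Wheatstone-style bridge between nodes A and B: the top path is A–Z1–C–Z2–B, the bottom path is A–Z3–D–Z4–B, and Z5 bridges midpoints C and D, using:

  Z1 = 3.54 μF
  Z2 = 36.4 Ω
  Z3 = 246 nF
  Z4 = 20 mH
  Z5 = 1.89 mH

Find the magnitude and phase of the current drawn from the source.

Step 1 — Angular frequency: ω = 2π·f = 2π·390 = 2450 rad/s.
Step 2 — Component impedances:
  Z1: Z = 1/(jωC) = -j/(ω·C) = 0 - j115.3 Ω
  Z2: Z = R = 36.4 Ω
  Z3: Z = 1/(jωC) = -j/(ω·C) = 0 - j1659 Ω
  Z4: Z = jωL = j·2450·0.02 = 0 + j49.01 Ω
  Z5: Z = jωL = j·2450·0.00189 = 0 + j4.631 Ω
Step 3 — Bridge requires nodal analysis (the Z5 bridge couples midpoints C and D, so the two paths cannot be reduced to a simple series/parallel combination). Setting node B to ground and injecting 1 A at node A, the 3-node admittance system at A, C, D solves to V_A = Z_AB = 24.65 - j91.05 Ω = 94.33∠-74.9° Ω.
Step 4 — Source phasor: V = 7.71∠5.9° V = 7.669 + j0.7925 V.
Step 5 — Ohm's law: I = V / Z_total = (7.669 + j0.7925) / (24.65 - j91.05) = 0.01313 + j0.08068 A.
Step 6 — Convert to polar: |I| = 0.08174 A, ∠I = 80.8°.

I = 0.08174∠80.8° A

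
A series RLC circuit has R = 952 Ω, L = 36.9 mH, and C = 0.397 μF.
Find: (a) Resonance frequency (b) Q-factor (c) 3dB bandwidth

Step 1 — Resonance: ω₀ = 1/√(LC) = 1/√(0.0369·3.97e-07) = 8262 rad/s.
Step 2 — f₀ = ω₀/(2π) = 1315 Hz.
Step 3 — Series Q: Q = ω₀L/R = 8262·0.0369/952 = 0.3202.
Step 4 — Bandwidth: Δω = ω₀/Q = 2.58e+04 rad/s; BW = Δω/(2π) = 4106 Hz.

(a) f₀ = 1315 Hz  (b) Q = 0.3202  (c) BW = 4106 Hz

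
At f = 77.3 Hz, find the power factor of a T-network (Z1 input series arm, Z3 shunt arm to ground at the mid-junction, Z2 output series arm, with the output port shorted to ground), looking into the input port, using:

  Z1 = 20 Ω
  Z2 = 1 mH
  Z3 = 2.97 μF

Step 1 — Angular frequency: ω = 2π·f = 2π·77.3 = 485.7 rad/s.
Step 2 — Component impedances:
  Z1: Z = R = 20 Ω
  Z2: Z = jωL = j·485.7·0.001 = 0 + j0.4857 Ω
  Z3: Z = 1/(jωC) = -j/(ω·C) = 0 - j693.2 Ω
Step 3 — With the output port shorted to ground, the output series arm Z2 runs from the junction to ground; the shunt arm Z3 also runs from the junction to ground. They appear in parallel: Z3 || Z2 = 0 + j0.486 Ω.
Step 4 — Series with input arm Z1: Z_in = Z1 + (Z3 || Z2) = 20 + j0.486 Ω = 20.01∠1.4° Ω.
Step 5 — Power factor: PF = cos(φ) = Re(Z)/|Z| = 20/20.006 = 0.9997.
Step 6 — Type: Im(Z) = 0.486 ⇒ lagging (phase φ = 1.4°).

PF = 0.9997 (lagging, φ = 1.4°)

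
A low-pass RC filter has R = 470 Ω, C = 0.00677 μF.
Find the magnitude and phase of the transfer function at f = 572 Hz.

Step 1 — Angular frequency: ω = 2π·572 = 3594 rad/s.
Step 2 — Transfer function: H(jω) = 1/(1 + jωRC).
Step 3 — Denominator: 1 + jωRC = 1 + j·3594·470·6.77e-09 = 1 + j0.01144.
Step 4 — H = 0.9999 - j0.01143.
Step 5 — Magnitude: |H| = 0.9999 (-0.0 dB); phase: φ = -0.7°.

|H| = 0.9999 (-0.0 dB), φ = -0.7°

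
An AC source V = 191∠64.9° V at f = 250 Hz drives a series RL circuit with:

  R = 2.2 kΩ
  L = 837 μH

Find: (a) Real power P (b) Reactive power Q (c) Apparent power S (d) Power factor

Step 1 — Angular frequency: ω = 2π·f = 2π·250 = 1571 rad/s.
Step 2 — Component impedances:
  R: Z = R = 2200 Ω
  L: Z = jωL = j·1571·0.000837 = 0 + j1.315 Ω
Step 3 — Series combination: Z_total = R + L = 2200 + j1.315 Ω = 2200∠0.0° Ω.
Step 4 — Source phasor: V = 191∠64.9° V = 81.02 + j173 V.
Step 5 — Current: I = V / Z = 0.03688 + j0.0786 A = 0.08682∠64.9° A.
Step 6 — Complex power: S = V·I* = 16.58 + j0.00991 VA.
Step 7 — Real power: P = Re(S) = 16.58 W.
Step 8 — Reactive power: Q = Im(S) = 0.00991 VAR.
Step 9 — Apparent power: |S| = 16.58 VA.
Step 10 — Power factor: PF = P/|S| = 1 (lagging).

(a) P = 16.58 W  (b) Q = 0.00991 VAR  (c) S = 16.58 VA  (d) PF = 1 (lagging)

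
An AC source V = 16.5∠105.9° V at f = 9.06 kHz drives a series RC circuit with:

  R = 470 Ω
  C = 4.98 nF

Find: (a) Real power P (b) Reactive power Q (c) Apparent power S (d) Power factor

Step 1 — Angular frequency: ω = 2π·f = 2π·9060 = 5.693e+04 rad/s.
Step 2 — Component impedances:
  R: Z = R = 470 Ω
  C: Z = 1/(jωC) = -j/(ω·C) = 0 - j3527 Ω
Step 3 — Series combination: Z_total = R + C = 470 - j3527 Ω = 3559∠-82.4° Ω.
Step 4 — Source phasor: V = 16.5∠105.9° V = -4.52 + j15.87 V.
Step 5 — Current: I = V / Z = -0.004588 - j0.0006702 A = 0.004637∠-171.7° A.
Step 6 — Complex power: S = V·I* = 0.0101 - j0.07583 VA.
Step 7 — Real power: P = Re(S) = 0.0101 W.
Step 8 — Reactive power: Q = Im(S) = -0.07583 VAR.
Step 9 — Apparent power: |S| = 0.0765 VA.
Step 10 — Power factor: PF = P/|S| = 0.1321 (leading).

(a) P = 0.0101 W  (b) Q = -0.07583 VAR  (c) S = 0.0765 VA  (d) PF = 0.1321 (leading)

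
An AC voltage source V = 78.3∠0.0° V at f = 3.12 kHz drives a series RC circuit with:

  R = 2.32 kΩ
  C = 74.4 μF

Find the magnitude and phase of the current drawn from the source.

Step 1 — Angular frequency: ω = 2π·f = 2π·3120 = 1.96e+04 rad/s.
Step 2 — Component impedances:
  R: Z = R = 2320 Ω
  C: Z = 1/(jωC) = -j/(ω·C) = 0 - j0.6856 Ω
Step 3 — Series combination: Z_total = R + C = 2320 - j0.6856 Ω = 2320∠-0.0° Ω.
Step 4 — Source phasor: V = 78.3∠0.0° V = 78.3 V.
Step 5 — Ohm's law: I = V / Z_total = (78.3) / (2320 - j0.6856) = 0.03375 + j9.974e-06 A.
Step 6 — Convert to polar: |I| = 0.03375 A, ∠I = 0.0°.

I = 0.03375∠0.0° A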